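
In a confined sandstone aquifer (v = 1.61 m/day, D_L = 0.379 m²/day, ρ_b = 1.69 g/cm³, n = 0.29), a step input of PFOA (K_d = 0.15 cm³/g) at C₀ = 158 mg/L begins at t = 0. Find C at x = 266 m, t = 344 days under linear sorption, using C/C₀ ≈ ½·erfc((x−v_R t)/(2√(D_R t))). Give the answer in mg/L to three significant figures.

157 mg/L

Retardation factor R = 1 + ρ_b·K_d/n = 1 + 1.69 × 0.15/0.29 = 1.874.
Sorption retards both mechanisms: v_R = v/R = 0.8591 m/day, D_R = D/R = 0.2022 m²/day.
v_R·t = 0.8591 × 344 = 295.5304 m; 2√(D_R t) = 16.68 m; argument = (266 − 295.5304)/16.68 = -1.770.
C = C₀ × ½·erfc(-1.770) = 158 × 0.9938 = 157 mg/L.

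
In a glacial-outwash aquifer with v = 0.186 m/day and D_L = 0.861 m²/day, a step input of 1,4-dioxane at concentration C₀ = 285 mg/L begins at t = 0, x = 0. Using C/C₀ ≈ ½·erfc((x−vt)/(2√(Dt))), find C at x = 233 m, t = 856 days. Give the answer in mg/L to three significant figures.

For a continuous step input, C/C₀ ≈ ½·erfc((x−vt)/(2√(Dt))).
vt = 0.186 × 856 = 159.216 m and 2√(Dt) = 2√(0.861 × 856) = 54.30 m.
Argument (x−vt)/(2√(Dt)) = (233 − 159.216)/54.30 = 1.359; ½·erfc(1.359) = 0.02731.
C = 285 × 0.02731 = 7.78 mg/L.

7.78 mg/L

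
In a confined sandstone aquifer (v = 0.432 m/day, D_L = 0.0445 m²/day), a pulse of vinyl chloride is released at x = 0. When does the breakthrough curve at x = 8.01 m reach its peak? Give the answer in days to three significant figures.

18.3 days

For the 1D instantaneous-source solution, setting ∂C/∂t = 0 at fixed x gives v²t² + 2Dt − x² = 0, so t = (√(D² + v²x²) − D)/v².
√(D² + v²x²) = √(0.0445² + 0.432² × 8.01²) = 3.461; v² = 0.186624.
t = (3.461 − 0.0445)/0.186624 = 18.3 days (vs. the pure-advection estimate x/v = 18.5 d).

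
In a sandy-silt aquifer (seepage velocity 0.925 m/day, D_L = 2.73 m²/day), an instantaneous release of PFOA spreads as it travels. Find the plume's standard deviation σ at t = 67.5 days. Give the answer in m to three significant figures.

19.2 m

Dispersive spreading gives a Gaussian with σ² = 2Dt; advection only shifts the center.
σ = √(2 × 2.73 × 67.5) = 19.2 m.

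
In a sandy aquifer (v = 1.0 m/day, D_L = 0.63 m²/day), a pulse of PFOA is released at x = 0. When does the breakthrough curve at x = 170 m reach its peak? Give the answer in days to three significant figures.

For the 1D instantaneous-source solution, setting ∂C/∂t = 0 at fixed x gives v²t² + 2Dt − x² = 0, so t = (√(D² + v²x²) − D)/v².
√(D² + v²x²) = √(0.63² + 1.0² × 170²) = 170.0; v² = 1.
t = (170.0 − 0.63)/1 = 169 days (vs. the pure-advection estimate x/v = 170 d).

169 days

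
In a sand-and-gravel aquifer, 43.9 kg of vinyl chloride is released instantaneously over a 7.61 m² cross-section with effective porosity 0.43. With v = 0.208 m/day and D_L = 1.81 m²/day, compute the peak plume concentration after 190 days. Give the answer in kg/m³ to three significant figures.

0.204 kg/m³

The peak of an instantaneous 1D plume sits at x = vt; there the Gaussian factor is 1 and C_max = M/(n_e·A·√(4πDt)), where n_e·A is the pore area the mass is dissolved in.
√(4πDt) = √(4π × 1.81 × 190) = 65.74 m, so C_max = 43.9/(0.43 × 7.61 × 65.74) = 0.204 kg/m³.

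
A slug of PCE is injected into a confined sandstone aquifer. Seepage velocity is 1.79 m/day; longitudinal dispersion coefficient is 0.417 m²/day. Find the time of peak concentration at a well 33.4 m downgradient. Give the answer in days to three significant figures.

18.5 days

For the 1D instantaneous-source solution, setting ∂C/∂t = 0 at fixed x gives v²t² + 2Dt − x² = 0, so t = (√(D² + v²x²) − D)/v².
√(D² + v²x²) = √(0.417² + 1.79² × 33.4²) = 59.79; v² = 3.2041.
t = (59.79 − 0.417)/3.2041 = 18.5 days (vs. the pure-advection estimate x/v = 18.7 d).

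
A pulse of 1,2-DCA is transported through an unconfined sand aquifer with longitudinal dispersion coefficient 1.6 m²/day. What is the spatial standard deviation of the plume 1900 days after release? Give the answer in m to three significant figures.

78.0 m

Dispersive spreading gives a Gaussian with σ² = 2Dt; advection only shifts the center.
σ = √(2 × 1.6 × 1900) = 78.0 m.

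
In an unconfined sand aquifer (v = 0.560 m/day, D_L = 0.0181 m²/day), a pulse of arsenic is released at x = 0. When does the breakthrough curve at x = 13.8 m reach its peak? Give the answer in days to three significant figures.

For the 1D instantaneous-source solution, setting ∂C/∂t = 0 at fixed x gives v²t² + 2Dt − x² = 0, so t = (√(D² + v²x²) − D)/v².
√(D² + v²x²) = √(0.0181² + 0.560² × 13.8²) = 7.728; v² = 0.3136.
t = (7.728 − 0.0181)/0.3136 = 24.6 days (vs. the pure-advection estimate x/v = 24.6 d).

24.6 days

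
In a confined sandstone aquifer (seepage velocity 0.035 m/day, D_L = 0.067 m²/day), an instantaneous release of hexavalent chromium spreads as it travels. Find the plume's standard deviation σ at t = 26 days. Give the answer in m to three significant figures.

Dispersive spreading gives a Gaussian with σ² = 2Dt; advection only shifts the center.
σ = √(2 × 0.067 × 26) = 1.87 m.

1.87 m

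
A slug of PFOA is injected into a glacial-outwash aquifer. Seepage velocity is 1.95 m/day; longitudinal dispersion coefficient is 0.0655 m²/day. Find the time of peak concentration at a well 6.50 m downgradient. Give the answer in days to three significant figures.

For the 1D instantaneous-source solution, setting ∂C/∂t = 0 at fixed x gives v²t² + 2Dt − x² = 0, so t = (√(D² + v²x²) − D)/v².
√(D² + v²x²) = √(0.0655² + 1.95² × 6.50²) = 12.68; v² = 3.8025.
t = (12.68 − 0.0655)/3.8025 = 3.32 days (vs. the pure-advection estimate x/v = 3.33 d).

3.32 days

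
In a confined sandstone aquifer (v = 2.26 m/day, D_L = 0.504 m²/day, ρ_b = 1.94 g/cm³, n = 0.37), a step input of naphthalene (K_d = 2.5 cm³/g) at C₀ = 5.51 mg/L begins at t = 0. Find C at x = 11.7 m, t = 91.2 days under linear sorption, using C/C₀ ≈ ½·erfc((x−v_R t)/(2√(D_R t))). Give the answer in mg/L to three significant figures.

Retardation factor R = 1 + ρ_b·K_d/n = 1 + 1.94 × 2.5/0.37 = 14.11.
Sorption retards both mechanisms: v_R = v/R = 0.1602 m/day, D_R = D/R = 0.03572 m²/day.
v_R·t = 0.1602 × 91.2 = 14.61024 m; 2√(D_R t) = 3.610 m; argument = (11.7 − 14.61024)/3.610 = -0.8062.
C = C₀ × ½·erfc(-0.8062) = 5.51 × 0.8729 = 4.81 mg/L.

4.81 mg/L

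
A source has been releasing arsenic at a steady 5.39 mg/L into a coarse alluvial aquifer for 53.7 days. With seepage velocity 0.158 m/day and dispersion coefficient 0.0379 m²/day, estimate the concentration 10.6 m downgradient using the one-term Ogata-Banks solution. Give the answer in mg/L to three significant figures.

0.793 mg/L

For a continuous step input, C/C₀ ≈ ½·erfc((x−vt)/(2√(Dt))).
vt = 0.158 × 53.7 = 8.4846 m and 2√(Dt) = 2√(0.0379 × 53.7) = 2.853 m.
Argument (x−vt)/(2√(Dt)) = (10.6 − 8.4846)/2.853 = 0.7415; ½·erfc(0.7415) = 0.1472.
C = 5.39 × 0.1472 = 0.793 mg/L.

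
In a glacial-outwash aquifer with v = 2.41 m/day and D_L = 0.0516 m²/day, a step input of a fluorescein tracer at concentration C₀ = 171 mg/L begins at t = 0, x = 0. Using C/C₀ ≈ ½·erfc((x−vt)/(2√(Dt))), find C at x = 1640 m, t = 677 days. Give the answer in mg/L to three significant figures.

For a continuous step input, C/C₀ ≈ ½·erfc((x−vt)/(2√(Dt))).
vt = 2.41 × 677 = 1631.57 m and 2√(Dt) = 2√(0.0516 × 677) = 11.82 m.
Argument (x−vt)/(2√(Dt)) = (1640 − 1631.57)/11.82 = 0.7132; ½·erfc(0.7132) = 0.1566.
C = 171 × 0.1566 = 26.8 mg/L.

26.8 mg/L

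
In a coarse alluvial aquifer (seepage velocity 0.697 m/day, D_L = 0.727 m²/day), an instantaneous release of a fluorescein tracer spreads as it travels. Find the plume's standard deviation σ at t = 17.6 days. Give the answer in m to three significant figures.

5.06 m

Dispersive spreading gives a Gaussian with σ² = 2Dt; advection only shifts the center.
σ = √(2 × 0.727 × 17.6) = 5.06 m.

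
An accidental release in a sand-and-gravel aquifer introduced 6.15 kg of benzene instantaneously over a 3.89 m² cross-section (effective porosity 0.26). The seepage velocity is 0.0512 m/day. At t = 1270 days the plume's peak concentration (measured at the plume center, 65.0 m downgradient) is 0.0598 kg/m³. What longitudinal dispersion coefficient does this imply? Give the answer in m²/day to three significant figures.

At the plume center C_max = M/(n_e·A·√(4πDt)), so D = M²/(4πt·(n_e·A·C_max)²).
n_e·A·C_max = 0.26 × 3.89 × 0.0598 = 0.06048 kg/m.
D = 6.15²/(4π × 1270 × 0.06048²) = 0.648 m²/day.

0.648 m²/day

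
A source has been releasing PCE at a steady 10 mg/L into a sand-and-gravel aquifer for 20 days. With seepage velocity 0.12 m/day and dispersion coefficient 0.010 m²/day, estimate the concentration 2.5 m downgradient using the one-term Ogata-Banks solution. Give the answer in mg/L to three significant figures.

4.37 mg/L

For a continuous step input, C/C₀ ≈ ½·erfc((x−vt)/(2√(Dt))).
vt = 0.12 × 20 = 2.4 m and 2√(Dt) = 2√(0.010 × 20) = 0.8944 m.
Argument (x−vt)/(2√(Dt)) = (2.5 − 2.4)/0.8944 = 0.1118; ½·erfc(0.1118) = 0.4372.
C = 10 × 0.4372 = 4.37 mg/L.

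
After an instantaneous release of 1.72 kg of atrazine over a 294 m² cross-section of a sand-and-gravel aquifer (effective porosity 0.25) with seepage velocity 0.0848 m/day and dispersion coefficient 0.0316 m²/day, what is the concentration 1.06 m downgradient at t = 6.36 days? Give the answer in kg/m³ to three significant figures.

For an instantaneous plane source, C(x,t) = M/(n_e·A·√(4πDt)) · exp(−(x−vt)²/(4Dt)), with n_e·A the pore (flow) area.
Plume center vt = 0.0848 × 6.36 = 0.539328 m, so the well at 1.06 m is 0.520672 m downgradient of the peak.
√(4πDt) = 1.589 m, giving peak height M/(n_e·A·√(4πDt)) = 1.72/(0.25 × 294 × 1.589) = 0.01473 kg/m³.
(x−vt)²/(4Dt) = (0.520672)²/(4 × 0.0316 × 6.36) = 0.3372; exp(−0.3372) = 0.7138.
C = 0.01473 × 0.7138 = 0.0105 kg/m³.

0.0105 kg/m³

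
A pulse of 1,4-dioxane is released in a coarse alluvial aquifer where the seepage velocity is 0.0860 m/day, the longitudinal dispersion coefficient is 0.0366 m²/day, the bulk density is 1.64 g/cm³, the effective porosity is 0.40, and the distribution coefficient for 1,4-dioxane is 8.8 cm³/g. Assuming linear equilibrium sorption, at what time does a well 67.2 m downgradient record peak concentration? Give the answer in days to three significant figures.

Retardation factor R = 1 + ρ_b·K_d/n = 1 + 1.64 × 8.8/0.40 = 37.08.
Sorption retards both mechanisms: v_R = v/R = 0.002319 m/day, D_R = D/R = 0.0009871 m²/day.
Peak time from v_R²t² + 2D_R t − x² = 0: t = (√(D_R² + v_R²x²) − D_R)/v_R².
√(D_R² + v_R²x²) = √(0.0009871² + 0.002319² × 67.2²) = 0.1558; v_R² = 5.378e-06.
t = (0.1558 − 0.0009871)/5.378e-06 = 28800 days.

28800 days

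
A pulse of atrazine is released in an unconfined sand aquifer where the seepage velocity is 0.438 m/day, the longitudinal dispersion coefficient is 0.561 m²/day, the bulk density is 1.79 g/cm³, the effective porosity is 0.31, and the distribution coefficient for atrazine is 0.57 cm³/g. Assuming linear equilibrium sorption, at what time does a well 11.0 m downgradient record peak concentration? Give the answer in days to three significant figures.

96.0 days

Retardation factor R = 1 + ρ_b·K_d/n = 1 + 1.79 × 0.57/0.31 = 4.291.
Sorption retards both mechanisms: v_R = v/R = 0.1021 m/day, D_R = D/R = 0.1307 m²/day.
Peak time from v_R²t² + 2D_R t − x² = 0: t = (√(D_R² + v_R²x²) − D_R)/v_R².
√(D_R² + v_R²x²) = √(0.1307² + 0.1021² × 11.0²) = 1.131; v_R² = 0.01042.
t = (1.131 − 0.1307)/0.01042 = 96.0 days.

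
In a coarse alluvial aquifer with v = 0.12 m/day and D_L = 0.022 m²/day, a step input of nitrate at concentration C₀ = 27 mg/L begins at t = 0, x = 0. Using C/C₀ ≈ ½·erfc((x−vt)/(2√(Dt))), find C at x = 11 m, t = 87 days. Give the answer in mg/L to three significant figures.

For a continuous step input, C/C₀ ≈ ½·erfc((x−vt)/(2√(Dt))).
vt = 0.12 × 87 = 10.44 m and 2√(Dt) = 2√(0.022 × 87) = 2.767 m.
Argument (x−vt)/(2√(Dt)) = (11 − 10.44)/2.767 = 0.2024; ½·erfc(0.2024) = 0.3873.
C = 27 × 0.3873 = 10.5 mg/L.

10.5 mg/L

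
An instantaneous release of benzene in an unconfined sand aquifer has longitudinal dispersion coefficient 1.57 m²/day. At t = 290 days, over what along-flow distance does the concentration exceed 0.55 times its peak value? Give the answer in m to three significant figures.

66.0 m

The plume is Gaussian with σ = √(2Dt) = √(2 × 1.57 × 290) = 30.18 m.
C/C_peak = exp(−Δx²/(2σ²)) = 0.55 ⇒ Δx = σ·√(−2 ln 0.55) = 30.18 × 1.093 = 32.99 m.
Width = 2Δx = 66.0 m.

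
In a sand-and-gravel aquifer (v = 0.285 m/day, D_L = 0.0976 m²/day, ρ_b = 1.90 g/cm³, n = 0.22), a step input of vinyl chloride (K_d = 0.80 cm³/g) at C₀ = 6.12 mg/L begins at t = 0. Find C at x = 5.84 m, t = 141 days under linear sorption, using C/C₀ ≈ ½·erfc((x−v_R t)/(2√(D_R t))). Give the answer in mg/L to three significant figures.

2.09 mg/L

Retardation factor R = 1 + ρ_b·K_d/n = 1 + 1.90 × 0.80/0.22 = 7.909.
Sorption retards both mechanisms: v_R = v/R = 0.03603 m/day, D_R = D/R = 0.01234 m²/day.
v_R·t = 0.03603 × 141 = 5.08023 m; 2√(D_R t) = 2.638 m; argument = (5.84 − 5.08023)/2.638 = 0.2880.
C = C₀ × ½·erfc(0.2880) = 6.12 × 0.3419 = 2.09 mg/L.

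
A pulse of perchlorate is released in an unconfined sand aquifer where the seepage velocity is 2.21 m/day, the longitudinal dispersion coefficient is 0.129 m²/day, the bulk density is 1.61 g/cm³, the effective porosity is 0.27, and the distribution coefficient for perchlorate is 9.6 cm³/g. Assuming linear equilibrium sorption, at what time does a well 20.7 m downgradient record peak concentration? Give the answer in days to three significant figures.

Retardation factor R = 1 + ρ_b·K_d/n = 1 + 1.61 × 9.6/0.27 = 58.24.
Sorption retards both mechanisms: v_R = v/R = 0.03795 m/day, D_R = D/R = 0.002215 m²/day.
Peak time from v_R²t² + 2D_R t − x² = 0: t = (√(D_R² + v_R²x²) − D_R)/v_R².
√(D_R² + v_R²x²) = √(0.002215² + 0.03795² × 20.7²) = 0.7856; v_R² = 0.001440.
t = (0.7856 − 0.002215)/0.001440 = 544 days.

544 days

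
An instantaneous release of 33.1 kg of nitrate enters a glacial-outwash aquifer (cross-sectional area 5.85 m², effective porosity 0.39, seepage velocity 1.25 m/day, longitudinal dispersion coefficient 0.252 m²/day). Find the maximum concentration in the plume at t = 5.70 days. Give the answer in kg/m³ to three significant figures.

The peak of an instantaneous 1D plume sits at x = vt; there the Gaussian factor is 1 and C_max = M/(n_e·A·√(4πDt)), where n_e·A is the pore area the mass is dissolved in.
√(4πDt) = √(4π × 0.252 × 5.70) = 4.249 m, so C_max = 33.1/(0.39 × 5.85 × 4.249) = 3.41 kg/m³.

3.41 kg/m³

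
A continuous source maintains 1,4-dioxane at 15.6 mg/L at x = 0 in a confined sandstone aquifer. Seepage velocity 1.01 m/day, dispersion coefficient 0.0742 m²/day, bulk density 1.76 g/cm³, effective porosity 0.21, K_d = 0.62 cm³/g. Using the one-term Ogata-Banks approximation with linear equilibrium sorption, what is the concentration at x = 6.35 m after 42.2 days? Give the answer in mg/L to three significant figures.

Retardation factor R = 1 + ρ_b·K_d/n = 1 + 1.76 × 0.62/0.21 = 6.196.
Sorption retards both mechanisms: v_R = v/R = 0.1630 m/day, D_R = D/R = 0.01198 m²/day.
v_R·t = 0.1630 × 42.2 = 6.8786 m; 2√(D_R t) = 1.422 m; argument = (6.35 − 6.8786)/1.422 = -0.3717.
C = C₀ × ½·erfc(-0.3717) = 15.6 × 0.7004 = 10.9 mg/L.

10.9 mg/L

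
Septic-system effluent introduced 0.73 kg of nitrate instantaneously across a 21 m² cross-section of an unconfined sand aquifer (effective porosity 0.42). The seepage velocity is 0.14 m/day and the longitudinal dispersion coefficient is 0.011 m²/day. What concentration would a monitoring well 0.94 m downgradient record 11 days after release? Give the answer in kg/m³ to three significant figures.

For an instantaneous plane source, C(x,t) = M/(n_e·A·√(4πDt)) · exp(−(x−vt)²/(4Dt)), with n_e·A the pore (flow) area.
Plume center vt = 0.14 × 11 = 1.54 m, so the well at 0.94 m is 0.6 m upgradient of the peak.
√(4πDt) = 1.233 m, giving peak height M/(n_e·A·√(4πDt)) = 0.73/(0.42 × 21 × 1.233) = 0.06713 kg/m³.
(x−vt)²/(4Dt) = (-0.6)²/(4 × 0.011 × 11) = 0.7438; exp(−0.7438) = 0.4753.
C = 0.06713 × 0.4753 = 0.0319 kg/m³.

0.0319 kg/m³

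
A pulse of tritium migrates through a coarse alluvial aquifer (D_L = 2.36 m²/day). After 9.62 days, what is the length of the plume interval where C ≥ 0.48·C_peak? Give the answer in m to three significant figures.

The plume is Gaussian with σ = √(2Dt) = √(2 × 2.36 × 9.62) = 6.738 m.
C/C_peak = exp(−Δx²/(2σ²)) = 0.48 ⇒ Δx = σ·√(−2 ln 0.48) = 6.738 × 1.212 = 8.166 m.
Width = 2Δx = 16.3 m.

16.3 m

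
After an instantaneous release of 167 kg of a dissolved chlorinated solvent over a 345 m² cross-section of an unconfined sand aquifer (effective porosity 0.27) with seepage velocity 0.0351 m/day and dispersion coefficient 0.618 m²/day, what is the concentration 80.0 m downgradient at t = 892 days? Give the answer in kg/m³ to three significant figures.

For an instantaneous plane source, C(x,t) = M/(n_e·A·√(4πDt)) · exp(−(x−vt)²/(4Dt)), with n_e·A the pore (flow) area.
Plume center vt = 0.0351 × 892 = 31.3092 m, so the well at 80.0 m is 48.6908 m downgradient of the peak.
√(4πDt) = 83.23 m, giving peak height M/(n_e·A·√(4πDt)) = 167/(0.27 × 345 × 83.23) = 0.02154 kg/m³.
(x−vt)²/(4Dt) = (48.6908)²/(4 × 0.618 × 892) = 1.075; exp(−1.075) = 0.3413.
C = 0.02154 × 0.3413 = 0.00735 kg/m³.

0.00735 kg/m³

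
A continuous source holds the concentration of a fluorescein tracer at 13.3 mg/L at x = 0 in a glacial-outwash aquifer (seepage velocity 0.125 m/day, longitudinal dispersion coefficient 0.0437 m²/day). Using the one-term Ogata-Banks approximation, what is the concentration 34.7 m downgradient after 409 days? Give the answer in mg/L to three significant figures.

For a continuous step input, C/C₀ ≈ ½·erfc((x−vt)/(2√(Dt))).
vt = 0.125 × 409 = 51.125 m and 2√(Dt) = 2√(0.0437 × 409) = 8.455 m.
Argument (x−vt)/(2√(Dt)) = (34.7 − 51.125)/8.455 = -1.943; ½·erfc(-1.943) = 0.9970.
C = 13.3 × 0.9970 = 13.3 mg/L.

13.3 mg/L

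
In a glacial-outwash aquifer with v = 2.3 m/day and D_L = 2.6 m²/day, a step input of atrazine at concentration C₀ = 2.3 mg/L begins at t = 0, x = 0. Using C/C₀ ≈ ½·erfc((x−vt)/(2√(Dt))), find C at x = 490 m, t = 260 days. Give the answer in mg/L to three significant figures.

For a continuous step input, C/C₀ ≈ ½·erfc((x−vt)/(2√(Dt))).
vt = 2.3 × 260 = 598 m and 2√(Dt) = 2√(2.6 × 260) = 52.00 m.
Argument (x−vt)/(2√(Dt)) = (490 − 598)/52.00 = -2.077; ½·erfc(-2.077) = 0.9983.
C = 2.3 × 0.9983 = 2.30 mg/L.

2.30 mg/L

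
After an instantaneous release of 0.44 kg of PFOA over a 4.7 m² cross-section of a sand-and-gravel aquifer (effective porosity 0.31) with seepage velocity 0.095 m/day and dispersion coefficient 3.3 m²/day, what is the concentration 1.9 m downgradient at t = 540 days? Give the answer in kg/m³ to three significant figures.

For an instantaneous plane source, C(x,t) = M/(n_e·A·√(4πDt)) · exp(−(x−vt)²/(4Dt)), with n_e·A the pore (flow) area.
Plume center vt = 0.095 × 540 = 51.3 m, so the well at 1.9 m is 49.4 m upgradient of the peak.
√(4πDt) = 149.6 m, giving peak height M/(n_e·A·√(4πDt)) = 0.44/(0.31 × 4.7 × 149.6) = 0.002019 kg/m³.
(x−vt)²/(4Dt) = (-49.4)²/(4 × 3.3 × 540) = 0.3424; exp(−0.3424) = 0.7101.
C = 0.002019 × 0.7101 = 0.00143 kg/m³.

0.00143 kg/m³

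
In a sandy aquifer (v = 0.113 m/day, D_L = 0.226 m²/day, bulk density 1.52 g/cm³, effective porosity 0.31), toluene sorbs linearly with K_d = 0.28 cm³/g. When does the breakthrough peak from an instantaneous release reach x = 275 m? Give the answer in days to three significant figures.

Retardation factor R = 1 + ρ_b·K_d/n = 1 + 1.52 × 0.28/0.31 = 2.373.
Sorption retards both mechanisms: v_R = v/R = 0.04762 m/day, D_R = D/R = 0.09524 m²/day.
Peak time from v_R²t² + 2D_R t − x² = 0: t = (√(D_R² + v_R²x²) − D_R)/v_R².
√(D_R² + v_R²x²) = √(0.09524² + 0.04762² × 275²) = 13.10; v_R² = 0.002268.
t = (13.10 − 0.09524)/0.002268 = 5730 days.

5730 days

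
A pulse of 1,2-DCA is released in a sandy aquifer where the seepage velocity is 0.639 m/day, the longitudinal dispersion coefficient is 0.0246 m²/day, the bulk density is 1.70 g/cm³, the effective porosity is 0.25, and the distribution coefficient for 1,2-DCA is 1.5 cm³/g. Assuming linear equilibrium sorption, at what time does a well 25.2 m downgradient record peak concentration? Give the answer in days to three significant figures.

Retardation factor R = 1 + ρ_b·K_d/n = 1 + 1.70 × 1.5/0.25 = 11.20.
Sorption retards both mechanisms: v_R = v/R = 0.05705 m/day, D_R = D/R = 0.002196 m²/day.
Peak time from v_R²t² + 2D_R t − x² = 0: t = (√(D_R² + v_R²x²) − D_R)/v_R².
√(D_R² + v_R²x²) = √(0.002196² + 0.05705² × 25.2²) = 1.438; v_R² = 0.003255.
t = (1.438 − 0.002196)/0.003255 = 441 days.

441 days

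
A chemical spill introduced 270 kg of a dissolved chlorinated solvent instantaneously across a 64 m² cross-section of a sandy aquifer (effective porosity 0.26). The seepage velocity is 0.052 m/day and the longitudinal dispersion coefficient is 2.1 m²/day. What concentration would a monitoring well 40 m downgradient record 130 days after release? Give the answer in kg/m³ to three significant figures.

For an instantaneous plane source, C(x,t) = M/(n_e·A·√(4πDt)) · exp(−(x−vt)²/(4Dt)), with n_e·A the pore (flow) area.
Plume center vt = 0.052 × 130 = 6.76 m, so the well at 40 m is 33.24 m downgradient of the peak.
√(4πDt) = 58.57 m, giving peak height M/(n_e·A·√(4πDt)) = 270/(0.26 × 64 × 58.57) = 0.2770 kg/m³.
(x−vt)²/(4Dt) = (33.24)²/(4 × 2.1 × 130) = 1.012; exp(−1.012) = 0.3635.
C = 0.2770 × 0.3635 = 0.101 kg/m³.

0.101 kg/m³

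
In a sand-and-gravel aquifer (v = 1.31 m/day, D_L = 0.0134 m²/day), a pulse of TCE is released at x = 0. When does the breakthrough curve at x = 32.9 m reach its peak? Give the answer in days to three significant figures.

25.1 days

For the 1D instantaneous-source solution, setting ∂C/∂t = 0 at fixed x gives v²t² + 2Dt − x² = 0, so t = (√(D² + v²x²) − D)/v².
√(D² + v²x²) = √(0.0134² + 1.31² × 32.9²) = 43.10; v² = 1.7161.
t = (43.10 − 0.0134)/1.7161 = 25.1 days (vs. the pure-advection estimate x/v = 25.1 d).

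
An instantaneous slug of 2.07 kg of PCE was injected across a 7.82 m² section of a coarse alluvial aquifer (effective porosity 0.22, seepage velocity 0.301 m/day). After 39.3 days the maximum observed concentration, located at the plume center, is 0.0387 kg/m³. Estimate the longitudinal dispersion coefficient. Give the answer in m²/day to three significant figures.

1.96 m²/day

At the plume center C_max = M/(n_e·A·√(4πDt)), so D = M²/(4πt·(n_e·A·C_max)²).
n_e·A·C_max = 0.22 × 7.82 × 0.0387 = 0.06658 kg/m.
D = 2.07²/(4π × 39.3 × 0.06658²) = 1.96 m²/day.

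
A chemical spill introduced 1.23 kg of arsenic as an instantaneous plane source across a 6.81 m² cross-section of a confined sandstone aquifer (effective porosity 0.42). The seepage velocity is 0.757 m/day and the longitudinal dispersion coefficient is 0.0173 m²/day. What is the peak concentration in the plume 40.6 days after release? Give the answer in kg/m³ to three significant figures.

The peak of an instantaneous 1D plume sits at x = vt; there the Gaussian factor is 1 and C_max = M/(n_e·A·√(4πDt)), where n_e·A is the pore area the mass is dissolved in.
√(4πDt) = √(4π × 0.0173 × 40.6) = 2.971 m, so C_max = 1.23/(0.42 × 6.81 × 2.971) = 0.145 kg/m³.

0.145 kg/m³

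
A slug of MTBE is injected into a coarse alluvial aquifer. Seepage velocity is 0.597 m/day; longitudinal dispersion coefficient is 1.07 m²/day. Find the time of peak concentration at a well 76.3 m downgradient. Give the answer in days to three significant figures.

125 days

For the 1D instantaneous-source solution, setting ∂C/∂t = 0 at fixed x gives v²t² + 2Dt − x² = 0, so t = (√(D² + v²x²) − D)/v².
√(D² + v²x²) = √(1.07² + 0.597² × 76.3²) = 45.56; v² = 0.356409.
t = (45.56 − 1.07)/0.356409 = 125 days (vs. the pure-advection estimate x/v = 128 d).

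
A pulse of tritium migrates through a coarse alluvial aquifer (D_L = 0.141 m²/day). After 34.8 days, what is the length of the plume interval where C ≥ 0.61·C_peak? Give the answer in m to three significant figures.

6.23 m

The plume is Gaussian with σ = √(2Dt) = √(2 × 0.141 × 34.8) = 3.133 m.
C/C_peak = exp(−Δx²/(2σ²)) = 0.61 ⇒ Δx = σ·√(−2 ln 0.61) = 3.133 × 0.9943 = 3.115 m.
Width = 2Δx = 6.23 m.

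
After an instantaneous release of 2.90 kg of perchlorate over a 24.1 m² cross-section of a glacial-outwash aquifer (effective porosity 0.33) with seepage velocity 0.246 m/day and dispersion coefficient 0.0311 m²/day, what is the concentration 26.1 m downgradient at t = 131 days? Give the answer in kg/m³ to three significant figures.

For an instantaneous plane source, C(x,t) = M/(n_e·A·√(4πDt)) · exp(−(x−vt)²/(4Dt)), with n_e·A the pore (flow) area.
Plume center vt = 0.246 × 131 = 32.226 m, so the well at 26.1 m is 6.126 m upgradient of the peak.
√(4πDt) = 7.155 m, giving peak height M/(n_e·A·√(4πDt)) = 2.90/(0.33 × 24.1 × 7.155) = 0.05096 kg/m³.
(x−vt)²/(4Dt) = (-6.126)²/(4 × 0.0311 × 131) = 2.303; exp(−2.303) = 0.09996.
C = 0.05096 × 0.09996 = 0.00509 kg/m³.

0.00509 kg/m³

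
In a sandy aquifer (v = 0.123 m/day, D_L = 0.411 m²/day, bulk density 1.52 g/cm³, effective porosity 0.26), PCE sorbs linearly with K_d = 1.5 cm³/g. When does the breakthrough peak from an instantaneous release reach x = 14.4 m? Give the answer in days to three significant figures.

Retardation factor R = 1 + ρ_b·K_d/n = 1 + 1.52 × 1.5/0.26 = 9.769.
Sorption retards both mechanisms: v_R = v/R = 0.01259 m/day, D_R = D/R = 0.04207 m²/day.
Peak time from v_R²t² + 2D_R t − x² = 0: t = (√(D_R² + v_R²x²) − D_R)/v_R².
√(D_R² + v_R²x²) = √(0.04207² + 0.01259² × 14.4²) = 0.1861; v_R² = 0.0001585.
t = (0.1861 − 0.04207)/0.0001585 = 909 days.

909 days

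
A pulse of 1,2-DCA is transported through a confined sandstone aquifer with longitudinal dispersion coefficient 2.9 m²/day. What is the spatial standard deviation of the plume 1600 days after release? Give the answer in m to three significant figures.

Dispersive spreading gives a Gaussian with σ² = 2Dt; advection only shifts the center.
σ = √(2 × 2.9 × 1600) = 96.3 m.

96.3 m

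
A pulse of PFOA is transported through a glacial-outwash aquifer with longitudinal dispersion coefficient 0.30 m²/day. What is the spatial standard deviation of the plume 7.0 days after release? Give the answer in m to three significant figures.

Dispersive spreading gives a Gaussian with σ² = 2Dt; advection only shifts the center.
σ = √(2 × 0.30 × 7.0) = 2.05 m.

2.05 m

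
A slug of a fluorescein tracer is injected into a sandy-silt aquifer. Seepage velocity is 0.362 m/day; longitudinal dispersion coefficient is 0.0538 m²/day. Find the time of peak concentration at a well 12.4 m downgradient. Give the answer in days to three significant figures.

For the 1D instantaneous-source solution, setting ∂C/∂t = 0 at fixed x gives v²t² + 2Dt − x² = 0, so t = (√(D² + v²x²) − D)/v².
√(D² + v²x²) = √(0.0538² + 0.362² × 12.4²) = 4.489; v² = 0.131044.
t = (4.489 − 0.0538)/0.131044 = 33.8 days (vs. the pure-advection estimate x/v = 34.3 d).

33.8 days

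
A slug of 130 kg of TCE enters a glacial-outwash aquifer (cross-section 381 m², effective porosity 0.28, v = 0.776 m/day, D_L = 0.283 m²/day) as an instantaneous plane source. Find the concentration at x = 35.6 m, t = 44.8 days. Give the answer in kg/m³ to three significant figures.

0.0952 kg/m³

For an instantaneous plane source, C(x,t) = M/(n_e·A·√(4πDt)) · exp(−(x−vt)²/(4Dt)), with n_e·A the pore (flow) area.
Plume center vt = 0.776 × 44.8 = 34.7648 m, so the well at 35.6 m is 0.8352 m downgradient of the peak.
√(4πDt) = 12.62 m, giving peak height M/(n_e·A·√(4πDt)) = 130/(0.28 × 381 × 12.62) = 0.09656 kg/m³.
(x−vt)²/(4Dt) = (0.8352)²/(4 × 0.283 × 44.8) = 0.01375; exp(−0.01375) = 0.9863.
C = 0.09656 × 0.9863 = 0.0952 kg/m³.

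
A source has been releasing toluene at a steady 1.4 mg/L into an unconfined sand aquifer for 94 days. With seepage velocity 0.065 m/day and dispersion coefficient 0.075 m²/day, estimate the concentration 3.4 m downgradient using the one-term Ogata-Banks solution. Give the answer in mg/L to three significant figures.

For a continuous step input, C/C₀ ≈ ½·erfc((x−vt)/(2√(Dt))).
vt = 0.065 × 94 = 6.11 m and 2√(Dt) = 2√(0.075 × 94) = 5.310 m.
Argument (x−vt)/(2√(Dt)) = (3.4 − 6.11)/5.310 = -0.5104; ½·erfc(-0.5104) = 0.7648.
C = 1.4 × 0.7648 = 1.07 mg/L.

1.07 mg/L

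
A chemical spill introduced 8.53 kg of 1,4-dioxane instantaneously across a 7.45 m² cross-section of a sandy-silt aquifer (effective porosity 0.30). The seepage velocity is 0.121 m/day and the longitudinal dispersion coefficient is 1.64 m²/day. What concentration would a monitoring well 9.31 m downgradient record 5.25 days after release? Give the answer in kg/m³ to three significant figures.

For an instantaneous plane source, C(x,t) = M/(n_e·A·√(4πDt)) · exp(−(x−vt)²/(4Dt)), with n_e·A the pore (flow) area.
Plume center vt = 0.121 × 5.25 = 0.63525 m, so the well at 9.31 m is 8.67475 m downgradient of the peak.
√(4πDt) = 10.40 m, giving peak height M/(n_e·A·√(4πDt)) = 8.53/(0.30 × 7.45 × 10.40) = 0.3670 kg/m³.
(x−vt)²/(4Dt) = (8.67475)²/(4 × 1.64 × 5.25) = 2.185; exp(−2.185) = 0.1125.
C = 0.3670 × 0.1125 = 0.0413 kg/m³.

0.0413 kg/m³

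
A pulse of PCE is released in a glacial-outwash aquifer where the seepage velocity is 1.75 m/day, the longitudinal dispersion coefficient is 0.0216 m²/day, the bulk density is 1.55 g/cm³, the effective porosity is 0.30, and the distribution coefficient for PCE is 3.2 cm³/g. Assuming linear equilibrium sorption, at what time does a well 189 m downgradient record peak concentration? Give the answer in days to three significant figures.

Retardation factor R = 1 + ρ_b·K_d/n = 1 + 1.55 × 3.2/0.30 = 17.53.
Sorption retards both mechanisms: v_R = v/R = 0.09983 m/day, D_R = D/R = 0.001232 m²/day.
Peak time from v_R²t² + 2D_R t − x² = 0: t = (√(D_R² + v_R²x²) − D_R)/v_R².
√(D_R² + v_R²x²) = √(0.001232² + 0.09983² × 189²) = 18.87; v_R² = 0.009966.
t = (18.87 − 0.001232)/0.009966 = 1890 days.

1890 days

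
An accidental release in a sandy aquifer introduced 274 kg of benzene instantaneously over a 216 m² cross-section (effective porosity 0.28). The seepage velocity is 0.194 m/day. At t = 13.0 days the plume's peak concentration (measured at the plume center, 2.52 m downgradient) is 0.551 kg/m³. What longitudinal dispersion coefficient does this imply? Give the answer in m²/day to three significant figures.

0.414 m²/day

At the plume center C_max = M/(n_e·A·√(4πDt)), so D = M²/(4πt·(n_e·A·C_max)²).
n_e·A·C_max = 0.28 × 216 × 0.551 = 33.32 kg/m.
D = 274²/(4π × 13.0 × 33.32²) = 0.414 m²/day.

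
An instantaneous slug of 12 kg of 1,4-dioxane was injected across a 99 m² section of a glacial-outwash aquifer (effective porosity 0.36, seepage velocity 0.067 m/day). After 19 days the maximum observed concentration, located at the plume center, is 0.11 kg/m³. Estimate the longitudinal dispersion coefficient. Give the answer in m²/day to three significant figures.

0.0392 m²/day

At the plume center C_max = M/(n_e·A·√(4πDt)), so D = M²/(4πt·(n_e·A·C_max)²).
n_e·A·C_max = 0.36 × 99 × 0.11 = 3.920 kg/m.
D = 12²/(4π × 19 × 3.920²) = 0.0392 m²/day.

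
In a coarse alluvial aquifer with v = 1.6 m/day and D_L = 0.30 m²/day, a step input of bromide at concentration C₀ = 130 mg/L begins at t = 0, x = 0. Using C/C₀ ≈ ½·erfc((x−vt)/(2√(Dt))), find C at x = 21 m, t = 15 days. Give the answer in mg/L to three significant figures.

109 mg/L

For a continuous step input, C/C₀ ≈ ½·erfc((x−vt)/(2√(Dt))).
vt = 1.6 × 15 = 24 m and 2√(Dt) = 2√(0.30 × 15) = 4.243 m.
Argument (x−vt)/(2√(Dt)) = (21 − 24)/4.243 = -0.7070; ½·erfc(-0.7070) = 0.8413.
C = 130 × 0.8413 = 109 mg/L.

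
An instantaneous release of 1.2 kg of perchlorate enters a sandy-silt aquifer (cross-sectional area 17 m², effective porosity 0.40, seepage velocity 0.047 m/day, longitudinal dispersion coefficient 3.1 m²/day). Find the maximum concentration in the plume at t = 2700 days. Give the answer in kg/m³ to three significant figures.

The peak of an instantaneous 1D plume sits at x = vt; there the Gaussian factor is 1 and C_max = M/(n_e·A·√(4πDt)), where n_e·A is the pore area the mass is dissolved in.
√(4πDt) = √(4π × 3.1 × 2700) = 324.3 m, so C_max = 1.2/(0.40 × 17 × 324.3) = 0.000544 kg/m³.

0.000544 kg/m³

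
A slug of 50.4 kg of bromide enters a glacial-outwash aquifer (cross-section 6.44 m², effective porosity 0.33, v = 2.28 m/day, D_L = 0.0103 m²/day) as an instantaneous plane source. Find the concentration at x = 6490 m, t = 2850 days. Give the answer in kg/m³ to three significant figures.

0.716 kg/m³

For an instantaneous plane source, C(x,t) = M/(n_e·A·√(4πDt)) · exp(−(x−vt)²/(4Dt)), with n_e·A the pore (flow) area.
Plume center vt = 2.28 × 2850 = 6498 m, so the well at 6490 m is 8 m upgradient of the peak.
√(4πDt) = 19.21 m, giving peak height M/(n_e·A·√(4πDt)) = 50.4/(0.33 × 6.44 × 19.21) = 1.235 kg/m³.
(x−vt)²/(4Dt) = (-8)²/(4 × 0.0103 × 2850) = 0.5451; exp(−0.5451) = 0.5798.
C = 1.235 × 0.5798 = 0.716 kg/m³.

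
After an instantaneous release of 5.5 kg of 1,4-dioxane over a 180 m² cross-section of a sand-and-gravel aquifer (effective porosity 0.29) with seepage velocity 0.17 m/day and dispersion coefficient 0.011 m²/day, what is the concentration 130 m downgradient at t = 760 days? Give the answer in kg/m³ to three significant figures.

For an instantaneous plane source, C(x,t) = M/(n_e·A·√(4πDt)) · exp(−(x−vt)²/(4Dt)), with n_e·A the pore (flow) area.
Plume center vt = 0.17 × 760 = 129.2 m, so the well at 130 m is 0.8 m downgradient of the peak.
√(4πDt) = 10.25 m, giving peak height M/(n_e·A·√(4πDt)) = 5.5/(0.29 × 180 × 10.25) = 0.01028 kg/m³.
(x−vt)²/(4Dt) = (0.8)²/(4 × 0.011 × 760) = 0.01914; exp(−0.01914) = 0.9810.
C = 0.01028 × 0.9810 = 0.0101 kg/m³.

0.0101 kg/m³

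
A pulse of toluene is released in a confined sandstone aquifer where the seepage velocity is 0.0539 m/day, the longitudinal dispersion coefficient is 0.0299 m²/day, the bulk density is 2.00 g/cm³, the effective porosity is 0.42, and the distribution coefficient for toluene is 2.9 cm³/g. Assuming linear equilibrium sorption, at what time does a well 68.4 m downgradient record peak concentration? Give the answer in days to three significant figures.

Retardation factor R = 1 + ρ_b·K_d/n = 1 + 2.00 × 2.9/0.42 = 14.81.
Sorption retards both mechanisms: v_R = v/R = 0.003639 m/day, D_R = D/R = 0.002019 m²/day.
Peak time from v_R²t² + 2D_R t − x² = 0: t = (√(D_R² + v_R²x²) − D_R)/v_R².
√(D_R² + v_R²x²) = √(0.002019² + 0.003639² × 68.4²) = 0.2489; v_R² = 1.324e-05.
t = (0.2489 − 0.002019)/1.324e-05 = 18600 days.

18600 days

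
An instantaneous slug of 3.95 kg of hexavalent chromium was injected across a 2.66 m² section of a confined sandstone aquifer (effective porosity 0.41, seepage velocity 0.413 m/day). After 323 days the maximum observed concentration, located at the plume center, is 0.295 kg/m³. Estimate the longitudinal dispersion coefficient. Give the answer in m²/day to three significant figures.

At the plume center C_max = M/(n_e·A·√(4πDt)), so D = M²/(4πt·(n_e·A·C_max)²).
n_e·A·C_max = 0.41 × 2.66 × 0.295 = 0.3217 kg/m.
D = 3.95²/(4π × 323 × 0.3217²) = 0.0371 m²/day.

0.0371 m²/day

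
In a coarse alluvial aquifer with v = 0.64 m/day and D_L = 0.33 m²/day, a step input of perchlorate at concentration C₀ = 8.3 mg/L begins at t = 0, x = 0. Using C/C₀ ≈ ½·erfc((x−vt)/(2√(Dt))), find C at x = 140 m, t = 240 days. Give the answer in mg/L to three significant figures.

For a continuous step input, C/C₀ ≈ ½·erfc((x−vt)/(2√(Dt))).
vt = 0.64 × 240 = 153.6 m and 2√(Dt) = 2√(0.33 × 240) = 17.80 m.
Argument (x−vt)/(2√(Dt)) = (140 − 153.6)/17.80 = -0.7640; ½·erfc(-0.7640) = 0.8600.
C = 8.3 × 0.8600 = 7.14 mg/L.

7.14 mg/L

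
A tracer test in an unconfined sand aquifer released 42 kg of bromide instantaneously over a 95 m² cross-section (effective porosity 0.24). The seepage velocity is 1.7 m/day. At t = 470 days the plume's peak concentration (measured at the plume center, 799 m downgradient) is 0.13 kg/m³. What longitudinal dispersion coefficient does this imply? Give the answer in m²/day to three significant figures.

0.0340 m²/day

At the plume center C_max = M/(n_e·A·√(4πDt)), so D = M²/(4πt·(n_e·A·C_max)²).
n_e·A·C_max = 0.24 × 95 × 0.13 = 2.964 kg/m.
D = 42²/(4π × 470 × 2.964²) = 0.0340 m²/day.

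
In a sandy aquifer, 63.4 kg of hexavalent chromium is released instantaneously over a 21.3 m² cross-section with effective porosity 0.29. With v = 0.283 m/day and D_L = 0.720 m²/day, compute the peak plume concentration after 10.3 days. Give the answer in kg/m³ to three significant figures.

The peak of an instantaneous 1D plume sits at x = vt; there the Gaussian factor is 1 and C_max = M/(n_e·A·√(4πDt)), where n_e·A is the pore area the mass is dissolved in.
√(4πDt) = √(4π × 0.720 × 10.3) = 9.654 m, so C_max = 63.4/(0.29 × 21.3 × 9.654) = 1.06 kg/m³.

1.06 kg/m³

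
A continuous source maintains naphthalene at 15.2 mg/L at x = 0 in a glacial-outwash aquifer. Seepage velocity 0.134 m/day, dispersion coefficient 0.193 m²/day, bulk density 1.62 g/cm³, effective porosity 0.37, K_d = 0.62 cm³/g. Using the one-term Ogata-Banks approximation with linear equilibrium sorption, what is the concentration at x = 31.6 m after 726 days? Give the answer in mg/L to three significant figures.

4.05 mg/L

Retardation factor R = 1 + ρ_b·K_d/n = 1 + 1.62 × 0.62/0.37 = 3.715.
Sorption retards both mechanisms: v_R = v/R = 0.03607 m/day, D_R = D/R = 0.05195 m²/day.
v_R·t = 0.03607 × 726 = 26.18682 m; 2√(D_R t) = 12.28 m; argument = (31.6 − 26.18682)/12.28 = 0.4408.
C = C₀ × ½·erfc(0.4408) = 15.2 × 0.2665 = 4.05 mg/L.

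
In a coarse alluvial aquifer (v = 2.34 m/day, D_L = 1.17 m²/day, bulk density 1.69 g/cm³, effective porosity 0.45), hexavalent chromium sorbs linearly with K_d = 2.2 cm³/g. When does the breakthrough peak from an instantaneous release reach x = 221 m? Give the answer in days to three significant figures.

Retardation factor R = 1 + ρ_b·K_d/n = 1 + 1.69 × 2.2/0.45 = 9.262.
Sorption retards both mechanisms: v_R = v/R = 0.2526 m/day, D_R = D/R = 0.1263 m²/day.
Peak time from v_R²t² + 2D_R t − x² = 0: t = (√(D_R² + v_R²x²) − D_R)/v_R².
√(D_R² + v_R²x²) = √(0.1263² + 0.2526² × 221²) = 55.82; v_R² = 0.06381.
t = (55.82 − 0.1263)/0.06381 = 873 days.

873 days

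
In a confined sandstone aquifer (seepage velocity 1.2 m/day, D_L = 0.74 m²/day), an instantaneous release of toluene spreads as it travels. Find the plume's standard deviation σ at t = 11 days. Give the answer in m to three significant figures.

4.03 m

Dispersive spreading gives a Gaussian with σ² = 2Dt; advection only shifts the center.
σ = √(2 × 0.74 × 11) = 4.03 m.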